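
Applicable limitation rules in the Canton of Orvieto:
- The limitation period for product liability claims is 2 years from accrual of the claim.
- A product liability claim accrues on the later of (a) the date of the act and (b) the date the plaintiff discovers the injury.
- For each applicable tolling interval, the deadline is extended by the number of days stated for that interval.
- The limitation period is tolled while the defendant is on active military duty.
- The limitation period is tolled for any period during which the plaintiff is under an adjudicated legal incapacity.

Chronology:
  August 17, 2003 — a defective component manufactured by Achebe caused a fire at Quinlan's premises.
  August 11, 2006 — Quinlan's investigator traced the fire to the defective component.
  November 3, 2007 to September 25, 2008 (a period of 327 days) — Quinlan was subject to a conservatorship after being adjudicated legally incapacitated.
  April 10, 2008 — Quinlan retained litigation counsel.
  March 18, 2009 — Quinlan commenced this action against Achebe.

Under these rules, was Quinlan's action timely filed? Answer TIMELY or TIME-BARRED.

The claim accrued on August 11, 2006 — the later of the August 17, 2003 act and the August 11, 2006 discovery.
2 years from August 11, 2006 is August 11, 2008.
The plaintiff's legal incapacity from November 3, 2007 to September 25, 2008 tolled the period for 327 days, extending the deadline to July 4, 2009.
None of the other events listed affects the running of the period under the stated rules.
Filing on March 18, 2009 beat the July 4, 2009 deadline — the action is timely.

TIMELY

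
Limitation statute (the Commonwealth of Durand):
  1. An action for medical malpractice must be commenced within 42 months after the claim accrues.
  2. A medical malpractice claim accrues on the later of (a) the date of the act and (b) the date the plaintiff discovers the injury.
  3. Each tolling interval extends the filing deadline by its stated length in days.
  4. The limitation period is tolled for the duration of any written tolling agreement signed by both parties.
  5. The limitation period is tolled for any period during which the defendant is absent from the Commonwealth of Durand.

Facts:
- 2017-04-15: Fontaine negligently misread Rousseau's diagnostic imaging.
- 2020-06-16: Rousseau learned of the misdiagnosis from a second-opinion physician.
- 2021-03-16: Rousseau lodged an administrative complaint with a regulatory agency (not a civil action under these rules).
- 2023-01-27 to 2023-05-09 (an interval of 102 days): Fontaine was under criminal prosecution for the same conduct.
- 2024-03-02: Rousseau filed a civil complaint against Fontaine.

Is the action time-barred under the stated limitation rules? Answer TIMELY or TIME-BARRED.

TIME-BARRED

Because discovery on 2020-06-16 post-dates the 2017-04-15 act, accrual under the later-of rule falls on 2020-06-16.
Adding the 42 months base period to 2020-06-16 gives a deadline of 2023-12-16, before any tolling.
Although a criminal prosecution ran from 2023-01-27 to 2023-05-09, the stated rules do not make that a tolling event, so it is disregarded.
Nothing else in the chronology tolls or restarts the period.
Rousseau filed on 2024-03-02, after the 2023-12-16 deadline, so the action is time-barred.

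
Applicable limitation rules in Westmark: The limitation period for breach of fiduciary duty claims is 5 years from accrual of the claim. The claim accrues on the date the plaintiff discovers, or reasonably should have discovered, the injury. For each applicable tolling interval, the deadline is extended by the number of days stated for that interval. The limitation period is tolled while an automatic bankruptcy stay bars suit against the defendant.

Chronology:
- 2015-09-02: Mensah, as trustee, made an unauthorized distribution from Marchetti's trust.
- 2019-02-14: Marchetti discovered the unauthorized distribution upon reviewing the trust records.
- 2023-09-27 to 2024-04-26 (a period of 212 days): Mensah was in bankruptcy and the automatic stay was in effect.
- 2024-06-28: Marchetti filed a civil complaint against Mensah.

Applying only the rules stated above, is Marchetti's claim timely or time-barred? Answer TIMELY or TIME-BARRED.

TIMELY

Accrual is tied to discovery, so the period began on 2019-02-14 rather than on 2015-09-02 when the act occurred.
5 years from 2019-02-14 is 2024-02-14.
The period was tolled for 212 days by the automatic bankruptcy stay (2023-09-27 to 2024-04-26), pushing the deadline to 2024-09-13.
The 2024-06-28 filing precedes the 2024-09-13 deadline; the claim is timely.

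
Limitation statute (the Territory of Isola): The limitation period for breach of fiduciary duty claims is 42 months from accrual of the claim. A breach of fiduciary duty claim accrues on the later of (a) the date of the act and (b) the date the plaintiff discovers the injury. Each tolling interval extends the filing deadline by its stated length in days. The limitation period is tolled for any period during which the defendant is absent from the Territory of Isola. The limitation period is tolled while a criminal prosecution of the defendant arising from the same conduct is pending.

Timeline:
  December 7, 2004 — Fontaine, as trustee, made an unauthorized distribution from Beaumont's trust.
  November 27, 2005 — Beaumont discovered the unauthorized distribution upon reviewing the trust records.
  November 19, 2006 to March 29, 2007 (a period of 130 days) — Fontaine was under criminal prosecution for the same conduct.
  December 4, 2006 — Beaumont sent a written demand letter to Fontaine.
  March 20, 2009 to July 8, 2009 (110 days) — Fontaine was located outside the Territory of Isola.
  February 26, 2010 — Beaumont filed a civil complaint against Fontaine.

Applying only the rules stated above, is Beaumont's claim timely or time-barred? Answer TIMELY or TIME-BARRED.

TIME-BARRED

Because discovery on November 27, 2005 post-dates the December 7, 2004 act, accrual under the later-of rule falls on November 27, 2005.
42 months from November 27, 2005 is May 27, 2009.
The period was tolled for 130 days by the pending criminal prosecution (November 19, 2006 to March 29, 2007), pushing the deadline to October 4, 2009.
The defendant's absence from the jurisdiction from March 20, 2009 to July 8, 2009 tolled the period for 110 days, extending the deadline to January 22, 2010.
The other events in the timeline have no effect on the limitation period under the stated rules.
Filing on February 26, 2010 missed the January 22, 2010 deadline — the action is time-barred.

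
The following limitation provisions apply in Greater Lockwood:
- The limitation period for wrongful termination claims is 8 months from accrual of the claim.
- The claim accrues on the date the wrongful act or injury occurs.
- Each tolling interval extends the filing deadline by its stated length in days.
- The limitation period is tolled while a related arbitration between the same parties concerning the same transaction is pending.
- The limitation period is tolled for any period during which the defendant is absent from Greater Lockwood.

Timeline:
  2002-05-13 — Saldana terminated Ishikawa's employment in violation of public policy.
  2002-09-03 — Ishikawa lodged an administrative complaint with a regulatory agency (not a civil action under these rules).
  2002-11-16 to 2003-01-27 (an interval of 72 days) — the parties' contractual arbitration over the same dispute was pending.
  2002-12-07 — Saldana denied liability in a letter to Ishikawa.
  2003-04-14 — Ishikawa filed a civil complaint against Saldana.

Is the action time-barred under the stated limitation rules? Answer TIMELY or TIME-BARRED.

The claim accrued on 2002-05-13, the date of the act.
8 months from 2002-05-13 is 2003-01-13.
The period was tolled for 72 days by the pending related arbitration (2002-11-16 to 2003-01-27), pushing the deadline to 2003-03-26.
The other events in the timeline have no effect on the limitation period under the stated rules.
The 2003-04-14 filing falls after the 2003-03-26 deadline; the claim is time-barred.

TIME-BARRED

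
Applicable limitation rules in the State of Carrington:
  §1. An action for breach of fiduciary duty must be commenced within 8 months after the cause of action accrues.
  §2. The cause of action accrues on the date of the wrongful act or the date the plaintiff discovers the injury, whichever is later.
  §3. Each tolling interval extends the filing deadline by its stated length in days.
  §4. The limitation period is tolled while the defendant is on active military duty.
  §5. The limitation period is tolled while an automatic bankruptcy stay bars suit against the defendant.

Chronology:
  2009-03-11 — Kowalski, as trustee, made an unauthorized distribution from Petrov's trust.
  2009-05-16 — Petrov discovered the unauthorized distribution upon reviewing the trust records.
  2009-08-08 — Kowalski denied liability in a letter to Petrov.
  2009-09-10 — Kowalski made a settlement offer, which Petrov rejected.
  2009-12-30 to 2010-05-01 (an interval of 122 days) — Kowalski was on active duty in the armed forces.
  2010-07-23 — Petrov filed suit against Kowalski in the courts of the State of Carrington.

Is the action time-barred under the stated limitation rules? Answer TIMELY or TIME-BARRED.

Because discovery on 2009-05-16 post-dates the 2009-03-11 act, accrual under the later-of rule falls on 2009-05-16.
Adding the 8 months base period to 2009-05-16 gives a deadline of 2010-01-16, before any tolling.
The period was tolled for 122 days by the defendant's active military service (2009-12-30 to 2010-05-01), pushing the deadline to 2010-05-18.
The other events in the timeline have no effect on the limitation period under the stated rules.
Petrov filed on 2010-07-23, after the 2010-05-18 deadline, so the action is time-barred.

TIME-BARRED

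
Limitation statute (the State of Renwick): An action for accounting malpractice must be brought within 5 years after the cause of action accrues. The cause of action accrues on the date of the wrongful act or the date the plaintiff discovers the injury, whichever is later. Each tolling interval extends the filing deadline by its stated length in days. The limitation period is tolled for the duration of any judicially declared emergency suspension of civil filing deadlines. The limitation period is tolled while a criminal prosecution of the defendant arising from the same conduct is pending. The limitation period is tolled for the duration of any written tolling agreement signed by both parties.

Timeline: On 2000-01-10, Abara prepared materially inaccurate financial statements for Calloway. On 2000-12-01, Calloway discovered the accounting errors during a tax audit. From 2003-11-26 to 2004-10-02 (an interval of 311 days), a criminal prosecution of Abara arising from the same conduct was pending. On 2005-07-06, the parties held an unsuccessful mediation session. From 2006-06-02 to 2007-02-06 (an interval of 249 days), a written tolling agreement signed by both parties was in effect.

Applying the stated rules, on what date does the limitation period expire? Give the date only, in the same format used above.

2007-06-14

Because discovery on 2000-12-01 post-dates the 2000-01-10 act, accrual under the later-of rule falls on 2000-12-01.
Adding the 5 years base period to 2000-12-01 gives a deadline of 2005-12-01, before any tolling.
The period was tolled for 311 days by the pending criminal prosecution (2003-11-26 to 2004-10-02), pushing the deadline to 2006-10-08.
The period was tolled for 249 days by the written tolling agreement (2006-06-02 to 2007-02-06), pushing the deadline to 2007-06-14.
The other events in the timeline have no effect on the limitation period under the stated rules.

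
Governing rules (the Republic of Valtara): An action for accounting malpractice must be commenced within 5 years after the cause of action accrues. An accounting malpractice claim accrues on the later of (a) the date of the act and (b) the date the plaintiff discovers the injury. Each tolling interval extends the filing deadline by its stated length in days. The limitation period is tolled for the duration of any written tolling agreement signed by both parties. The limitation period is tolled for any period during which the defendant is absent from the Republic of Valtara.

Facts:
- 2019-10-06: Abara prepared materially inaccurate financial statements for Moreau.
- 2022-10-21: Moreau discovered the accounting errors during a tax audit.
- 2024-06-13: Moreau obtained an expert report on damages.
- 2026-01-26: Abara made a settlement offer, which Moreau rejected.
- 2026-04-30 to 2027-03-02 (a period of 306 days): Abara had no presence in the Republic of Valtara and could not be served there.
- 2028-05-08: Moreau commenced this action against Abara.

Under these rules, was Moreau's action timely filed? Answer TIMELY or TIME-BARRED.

TIMELY

Taking the later of the act (2019-10-06) and discovery (2022-10-21), the claim accrued on 2022-10-21.
The untolled deadline — 5 years after 2022-10-21 — is 2027-10-21.
The defendant's absence from the jurisdiction from 2026-04-30 to 2027-03-02 tolled the period for 306 days, extending the deadline to 2028-08-22.
None of the other events listed affects the running of the period under the stated rules.
Filing on 2028-05-08 beat the 2028-08-22 deadline — the action is timely.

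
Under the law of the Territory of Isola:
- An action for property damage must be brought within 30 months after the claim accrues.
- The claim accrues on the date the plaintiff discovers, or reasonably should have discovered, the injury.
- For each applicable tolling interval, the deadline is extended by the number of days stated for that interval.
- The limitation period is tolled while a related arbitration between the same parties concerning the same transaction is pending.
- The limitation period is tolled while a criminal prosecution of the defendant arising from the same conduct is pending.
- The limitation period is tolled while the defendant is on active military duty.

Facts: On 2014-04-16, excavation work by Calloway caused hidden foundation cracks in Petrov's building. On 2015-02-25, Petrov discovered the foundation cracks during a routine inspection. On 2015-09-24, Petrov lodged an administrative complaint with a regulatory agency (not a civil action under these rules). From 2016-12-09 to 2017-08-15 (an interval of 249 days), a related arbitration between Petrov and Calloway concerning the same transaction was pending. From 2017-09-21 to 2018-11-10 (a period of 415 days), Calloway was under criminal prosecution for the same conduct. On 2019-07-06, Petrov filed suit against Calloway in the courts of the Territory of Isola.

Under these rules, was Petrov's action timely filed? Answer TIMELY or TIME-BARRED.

The claim did not accrue until Petrov discovered the injury on 2015-02-25; the 2014-04-16 act date does not start the clock under the stated rule.
30 months from 2015-02-25 is 2017-08-25.
The pending related arbitration from 2016-12-09 to 2017-08-15 tolled the period for 249 days, extending the deadline to 2018-05-01.
The period was tolled for 415 days by the pending criminal prosecution (2017-09-21 to 2018-11-10), pushing the deadline to 2019-06-20.
None of the other events listed affects the running of the period under the stated rules.
Filing on 2019-07-06 missed the 2019-06-20 deadline — the action is time-barred.

TIME-BARRED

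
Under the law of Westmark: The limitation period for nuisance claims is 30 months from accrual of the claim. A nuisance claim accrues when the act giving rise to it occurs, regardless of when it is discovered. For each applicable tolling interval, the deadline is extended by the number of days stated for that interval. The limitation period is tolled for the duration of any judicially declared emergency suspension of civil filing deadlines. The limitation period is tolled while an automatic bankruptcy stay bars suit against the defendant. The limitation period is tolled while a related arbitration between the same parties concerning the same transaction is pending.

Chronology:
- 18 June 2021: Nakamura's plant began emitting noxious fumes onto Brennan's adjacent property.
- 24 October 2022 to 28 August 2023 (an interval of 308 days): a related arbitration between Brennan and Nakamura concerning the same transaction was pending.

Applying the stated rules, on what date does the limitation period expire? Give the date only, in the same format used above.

21 October 2024

The claim accrued on 18 June 2021, the date of the act.
Adding the 30 months base period to 18 June 2021 gives a deadline of 18 December 2023, before any tolling.
The period was tolled for 308 days by the pending related arbitration (24 October 2022 to 28 August 2023), pushing the deadline to 21 October 2024.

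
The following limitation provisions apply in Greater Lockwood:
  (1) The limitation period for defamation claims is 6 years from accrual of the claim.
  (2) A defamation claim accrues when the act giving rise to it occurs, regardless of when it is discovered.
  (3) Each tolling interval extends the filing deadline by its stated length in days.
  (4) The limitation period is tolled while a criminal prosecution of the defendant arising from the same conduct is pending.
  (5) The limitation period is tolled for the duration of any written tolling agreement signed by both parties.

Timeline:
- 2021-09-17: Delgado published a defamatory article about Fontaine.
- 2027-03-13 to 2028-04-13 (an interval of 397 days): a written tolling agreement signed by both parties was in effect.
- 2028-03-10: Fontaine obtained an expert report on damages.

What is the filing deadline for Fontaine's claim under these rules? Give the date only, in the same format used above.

The claim accrued on 2021-09-17, the date of the act.
The untolled deadline — 6 years after 2021-09-17 — is 2027-09-17.
The period was tolled for 397 days by the written tolling agreement (2027-03-13 to 2028-04-13), pushing the deadline to 2028-10-18.
The other events in the timeline have no effect on the limitation period under the stated rules.

2028-10-18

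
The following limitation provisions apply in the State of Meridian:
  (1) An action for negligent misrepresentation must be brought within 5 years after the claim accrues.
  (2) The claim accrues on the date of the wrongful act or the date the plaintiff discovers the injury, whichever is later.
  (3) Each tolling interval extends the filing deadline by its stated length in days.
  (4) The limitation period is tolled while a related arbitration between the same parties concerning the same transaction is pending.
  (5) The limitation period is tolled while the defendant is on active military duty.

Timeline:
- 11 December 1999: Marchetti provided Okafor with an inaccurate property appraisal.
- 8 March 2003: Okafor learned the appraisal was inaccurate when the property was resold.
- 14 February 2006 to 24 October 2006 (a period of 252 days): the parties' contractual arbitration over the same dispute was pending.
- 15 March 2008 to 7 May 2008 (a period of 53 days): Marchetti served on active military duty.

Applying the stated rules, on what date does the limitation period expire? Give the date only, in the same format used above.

7 January 2009

Because discovery on 8 March 2003 post-dates the 11 December 1999 act, accrual under the later-of rule falls on 8 March 2003.
5 years from 8 March 2003 is 8 March 2008.
The period was tolled for 252 days by the pending related arbitration (14 February 2006 to 24 October 2006), pushing the deadline to 15 November 2008.
Because the defendant's active military service ran from 15 March 2008 to 7 May 2008, the deadline is extended by 53 days to 7 January 2009.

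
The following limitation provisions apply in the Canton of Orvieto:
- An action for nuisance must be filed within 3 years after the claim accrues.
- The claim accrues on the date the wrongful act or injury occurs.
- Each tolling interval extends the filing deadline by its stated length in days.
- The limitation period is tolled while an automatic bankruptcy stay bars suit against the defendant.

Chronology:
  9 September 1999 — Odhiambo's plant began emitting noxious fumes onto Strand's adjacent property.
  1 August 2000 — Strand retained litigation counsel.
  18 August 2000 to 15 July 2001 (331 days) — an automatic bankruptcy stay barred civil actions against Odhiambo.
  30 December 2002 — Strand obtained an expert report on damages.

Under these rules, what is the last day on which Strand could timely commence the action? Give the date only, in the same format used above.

6 August 2003

The claim accrued on 9 September 1999, when the wrongful act occurred.
The untolled deadline — 3 years after 9 September 1999 — is 9 September 2002.
Because the automatic bankruptcy stay ran from 18 August 2000 to 15 July 2001, the deadline is extended by 331 days to 6 August 2003.
None of the other events listed affects the running of the period under the stated rules.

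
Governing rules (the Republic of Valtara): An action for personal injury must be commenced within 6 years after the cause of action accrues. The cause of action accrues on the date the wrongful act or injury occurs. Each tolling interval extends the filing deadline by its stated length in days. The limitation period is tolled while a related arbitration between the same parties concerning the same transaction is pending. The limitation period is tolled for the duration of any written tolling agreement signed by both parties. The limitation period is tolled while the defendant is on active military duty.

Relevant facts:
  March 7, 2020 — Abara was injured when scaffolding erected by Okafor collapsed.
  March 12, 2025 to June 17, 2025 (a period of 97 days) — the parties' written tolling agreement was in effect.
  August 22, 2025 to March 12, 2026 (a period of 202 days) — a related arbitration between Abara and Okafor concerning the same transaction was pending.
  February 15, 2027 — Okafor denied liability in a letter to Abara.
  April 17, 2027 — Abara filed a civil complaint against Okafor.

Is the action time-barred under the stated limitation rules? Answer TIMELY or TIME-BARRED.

The claim accrued on March 7, 2020, when the wrongful act occurred.
Adding the 6 years base period to March 7, 2020 gives a deadline of March 7, 2026, before any tolling.
Because the written tolling agreement ran from March 12, 2025 to June 17, 2025, the deadline is extended by 97 days to June 12, 2026.
The pending related arbitration from August 22, 2025 to March 12, 2026 tolled the period for 202 days, extending the deadline to December 31, 2026.
Nothing else in the chronology tolls or restarts the period.
Abara filed on April 17, 2027, after the December 31, 2026 deadline, so the action is time-barred.

TIME-BARRED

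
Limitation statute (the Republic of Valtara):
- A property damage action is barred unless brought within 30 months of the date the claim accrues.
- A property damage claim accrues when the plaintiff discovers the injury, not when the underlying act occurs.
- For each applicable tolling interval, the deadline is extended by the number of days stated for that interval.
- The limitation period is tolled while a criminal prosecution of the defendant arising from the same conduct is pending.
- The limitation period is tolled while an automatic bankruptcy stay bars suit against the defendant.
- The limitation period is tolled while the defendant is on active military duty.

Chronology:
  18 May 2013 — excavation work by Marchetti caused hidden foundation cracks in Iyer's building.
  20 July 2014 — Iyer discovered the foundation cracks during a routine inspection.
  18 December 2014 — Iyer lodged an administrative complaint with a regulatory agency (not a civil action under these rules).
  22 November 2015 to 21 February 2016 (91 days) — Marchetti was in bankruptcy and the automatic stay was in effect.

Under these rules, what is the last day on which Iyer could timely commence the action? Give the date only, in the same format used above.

The claim did not accrue until Iyer discovered the injury on 20 July 2014; the 18 May 2013 act date does not start the clock under the stated rule.
Adding the 30 months base period to 20 July 2014 gives a deadline of 20 January 2017, before any tolling.
The automatic bankruptcy stay from 22 November 2015 to 21 February 2016 tolled the period for 91 days, extending the deadline to 21 April 2017.
None of the other events listed affects the running of the period under the stated rules.

21 April 2017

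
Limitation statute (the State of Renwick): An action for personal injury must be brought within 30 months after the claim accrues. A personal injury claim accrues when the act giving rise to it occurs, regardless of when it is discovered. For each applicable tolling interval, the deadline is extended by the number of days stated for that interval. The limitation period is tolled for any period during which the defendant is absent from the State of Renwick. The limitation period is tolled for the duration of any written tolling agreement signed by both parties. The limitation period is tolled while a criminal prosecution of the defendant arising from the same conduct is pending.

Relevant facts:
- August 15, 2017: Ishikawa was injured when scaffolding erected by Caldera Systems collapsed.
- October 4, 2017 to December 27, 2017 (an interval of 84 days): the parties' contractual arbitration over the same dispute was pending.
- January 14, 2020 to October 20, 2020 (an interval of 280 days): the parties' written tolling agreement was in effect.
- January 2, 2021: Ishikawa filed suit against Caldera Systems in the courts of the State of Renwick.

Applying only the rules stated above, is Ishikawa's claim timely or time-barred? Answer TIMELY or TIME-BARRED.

The claim accrued on August 15, 2017, when the wrongful act occurred.
30 months from August 15, 2017 is February 15, 2020.
Because the written tolling agreement ran from January 14, 2020 to October 20, 2020, the deadline is extended by 280 days to November 21, 2020.
No stated provision tolls the period for a pending arbitration, so the interval from October 4, 2017 to December 27, 2017 has no effect on the deadline.
The January 2, 2021 filing falls after the November 21, 2020 deadline; the claim is time-barred.

TIME-BARRED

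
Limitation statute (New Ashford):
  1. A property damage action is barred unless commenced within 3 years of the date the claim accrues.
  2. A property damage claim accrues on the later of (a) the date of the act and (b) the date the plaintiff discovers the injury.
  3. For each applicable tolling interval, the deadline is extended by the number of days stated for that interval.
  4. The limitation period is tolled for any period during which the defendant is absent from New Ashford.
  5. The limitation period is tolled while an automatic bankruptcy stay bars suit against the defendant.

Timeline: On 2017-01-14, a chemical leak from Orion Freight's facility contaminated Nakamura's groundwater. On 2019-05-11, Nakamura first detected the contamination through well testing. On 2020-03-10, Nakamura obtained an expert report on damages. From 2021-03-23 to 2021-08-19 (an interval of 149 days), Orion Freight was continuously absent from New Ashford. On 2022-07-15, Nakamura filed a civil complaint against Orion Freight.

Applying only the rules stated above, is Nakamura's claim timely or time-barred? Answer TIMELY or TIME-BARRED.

TIMELY

Taking the later of the act (2017-01-14) and discovery (2019-05-11), the claim accrued on 2019-05-11.
The untolled deadline — 3 years after 2019-05-11 — is 2022-05-11.
The period was tolled for 149 days by the defendant's absence from the jurisdiction (2021-03-23 to 2021-08-19), pushing the deadline to 2022-10-07.
The other events in the timeline have no effect on the limitation period under the stated rules.
The 2022-07-15 filing precedes the 2022-10-07 deadline; the claim is timely.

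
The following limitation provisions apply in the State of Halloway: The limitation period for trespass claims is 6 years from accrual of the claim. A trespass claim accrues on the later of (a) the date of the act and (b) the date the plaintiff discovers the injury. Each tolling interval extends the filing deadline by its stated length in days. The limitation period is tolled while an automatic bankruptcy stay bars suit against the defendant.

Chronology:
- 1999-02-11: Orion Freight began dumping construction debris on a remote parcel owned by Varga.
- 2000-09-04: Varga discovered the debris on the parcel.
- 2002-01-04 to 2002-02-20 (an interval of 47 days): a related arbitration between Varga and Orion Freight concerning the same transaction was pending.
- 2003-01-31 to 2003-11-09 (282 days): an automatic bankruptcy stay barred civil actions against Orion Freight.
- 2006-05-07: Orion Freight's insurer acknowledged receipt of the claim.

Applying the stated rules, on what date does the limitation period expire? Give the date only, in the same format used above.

2007-06-13

Because discovery on 2000-09-04 post-dates the 1999-02-11 act, accrual under the later-of rule falls on 2000-09-04.
The untolled deadline — 6 years after 2000-09-04 — is 2006-09-04.
The automatic bankruptcy stay from 2003-01-31 to 2003-11-09 tolled the period for 282 days, extending the deadline to 2007-06-13.
The pending related arbitration from 2002-01-04 to 2002-02-20 does not toll the period, because no stated rule makes a pending arbitration a tolling event.
The other events in the timeline have no effect on the limitation period under the stated rules.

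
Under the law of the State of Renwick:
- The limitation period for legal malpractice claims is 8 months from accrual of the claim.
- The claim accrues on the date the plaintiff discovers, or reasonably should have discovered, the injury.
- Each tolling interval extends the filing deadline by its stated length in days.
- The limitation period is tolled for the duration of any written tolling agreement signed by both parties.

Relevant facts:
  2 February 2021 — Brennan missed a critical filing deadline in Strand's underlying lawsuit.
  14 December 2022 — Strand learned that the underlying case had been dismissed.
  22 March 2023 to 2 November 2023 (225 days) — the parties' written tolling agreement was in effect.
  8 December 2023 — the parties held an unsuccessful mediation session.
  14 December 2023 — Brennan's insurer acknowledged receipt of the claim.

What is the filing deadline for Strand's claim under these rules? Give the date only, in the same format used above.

26 March 2024

Under the discovery rule, the claim accrued on 14 December 2022, when Strand discovered the injury — not on the 2 February 2021 date of the underlying act.
8 months from 14 December 2022 is 14 August 2023.
Because the written tolling agreement ran from 22 March 2023 to 2 November 2023, the deadline is extended by 225 days to 26 March 2024.
The other events in the timeline have no effect on the limitation period under the stated rules.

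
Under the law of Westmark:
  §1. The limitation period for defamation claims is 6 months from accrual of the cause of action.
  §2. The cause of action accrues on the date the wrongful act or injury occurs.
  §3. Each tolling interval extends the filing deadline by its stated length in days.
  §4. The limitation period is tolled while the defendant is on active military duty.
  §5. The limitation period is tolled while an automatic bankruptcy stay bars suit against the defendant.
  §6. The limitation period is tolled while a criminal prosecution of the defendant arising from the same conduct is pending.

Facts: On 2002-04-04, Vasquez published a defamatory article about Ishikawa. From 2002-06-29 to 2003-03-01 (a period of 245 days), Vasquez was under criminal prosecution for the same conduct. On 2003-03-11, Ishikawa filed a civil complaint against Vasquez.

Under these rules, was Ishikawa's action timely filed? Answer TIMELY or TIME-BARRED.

The claim accrued on 2002-04-04, when the wrongful act occurred.
Adding the 6 months base period to 2002-04-04 gives a deadline of 2002-10-04, before any tolling.
The period was tolled for 245 days by the pending criminal prosecution (2002-06-29 to 2003-03-01), pushing the deadline to 2003-06-06.
Ishikawa filed on 2003-03-11, before the 2003-06-06 deadline, so the action is timely.

TIMELY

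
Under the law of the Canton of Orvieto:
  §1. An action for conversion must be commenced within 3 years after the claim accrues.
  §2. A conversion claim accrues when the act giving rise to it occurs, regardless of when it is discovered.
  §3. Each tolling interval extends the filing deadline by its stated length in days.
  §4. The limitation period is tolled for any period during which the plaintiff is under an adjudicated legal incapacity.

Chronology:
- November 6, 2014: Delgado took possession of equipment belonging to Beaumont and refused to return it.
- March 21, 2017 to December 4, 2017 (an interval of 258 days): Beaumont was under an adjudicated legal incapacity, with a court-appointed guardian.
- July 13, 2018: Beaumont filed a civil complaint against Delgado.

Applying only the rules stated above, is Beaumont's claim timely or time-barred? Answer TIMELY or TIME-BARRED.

TIMELY

The claim accrued on November 6, 2014, the date of the act.
The untolled deadline — 3 years after November 6, 2014 — is November 6, 2017.
The plaintiff's legal incapacity from March 21, 2017 to December 4, 2017 tolled the period for 258 days, extending the deadline to July 22, 2018.
Beaumont filed on July 13, 2018, before the July 22, 2018 deadline, so the action is timely.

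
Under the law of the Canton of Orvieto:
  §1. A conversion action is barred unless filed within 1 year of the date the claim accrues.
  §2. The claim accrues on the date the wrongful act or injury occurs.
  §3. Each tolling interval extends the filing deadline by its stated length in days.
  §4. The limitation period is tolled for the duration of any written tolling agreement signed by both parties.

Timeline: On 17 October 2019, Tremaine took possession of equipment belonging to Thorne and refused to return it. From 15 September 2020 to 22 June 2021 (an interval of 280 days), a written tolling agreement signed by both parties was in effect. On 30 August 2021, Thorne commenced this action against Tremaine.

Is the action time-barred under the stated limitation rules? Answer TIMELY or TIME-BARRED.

TIME-BARRED

The limitation period began to run on 17 October 2019.
Adding the 1 year base period to 17 October 2019 gives a deadline of 17 October 2020, before any tolling.
The written tolling agreement from 15 September 2020 to 22 June 2021 tolled the period for 280 days, extending the deadline to 24 July 2021.
The 30 August 2021 filing falls after the 24 July 2021 deadline; the claim is time-barred.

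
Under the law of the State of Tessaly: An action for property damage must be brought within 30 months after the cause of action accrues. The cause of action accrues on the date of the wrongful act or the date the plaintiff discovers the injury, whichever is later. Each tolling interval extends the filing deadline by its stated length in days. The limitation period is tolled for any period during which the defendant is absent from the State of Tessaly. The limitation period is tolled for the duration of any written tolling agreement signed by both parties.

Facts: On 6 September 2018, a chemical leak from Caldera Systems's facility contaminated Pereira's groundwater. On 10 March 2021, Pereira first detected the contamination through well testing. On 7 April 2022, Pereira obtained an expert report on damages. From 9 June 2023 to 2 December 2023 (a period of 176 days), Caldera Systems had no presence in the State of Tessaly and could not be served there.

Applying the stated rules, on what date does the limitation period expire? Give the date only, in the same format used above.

The claim accrued on 10 March 2021 — the later of the 6 September 2018 act and the 10 March 2021 discovery.
30 months from 10 March 2021 is 10 September 2023.
The period was tolled for 176 days by the defendant's absence from the jurisdiction (9 June 2023 to 2 December 2023), pushing the deadline to 4 March 2024.
The other events in the timeline have no effect on the limitation period under the stated rules.

4 March 2024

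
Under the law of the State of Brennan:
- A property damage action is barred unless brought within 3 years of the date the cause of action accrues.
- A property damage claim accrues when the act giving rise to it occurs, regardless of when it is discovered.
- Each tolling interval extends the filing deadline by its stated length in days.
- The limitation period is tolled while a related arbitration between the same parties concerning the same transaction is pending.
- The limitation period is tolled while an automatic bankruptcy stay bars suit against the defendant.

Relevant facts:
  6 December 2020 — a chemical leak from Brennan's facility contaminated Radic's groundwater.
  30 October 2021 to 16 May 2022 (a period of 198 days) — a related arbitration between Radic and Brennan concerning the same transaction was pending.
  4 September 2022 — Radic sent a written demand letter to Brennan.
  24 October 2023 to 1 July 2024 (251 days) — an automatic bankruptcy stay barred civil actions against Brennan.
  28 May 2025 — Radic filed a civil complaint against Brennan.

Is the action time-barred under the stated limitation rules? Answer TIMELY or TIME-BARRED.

The claim accrued on 6 December 2020, when the wrongful act occurred.
Adding the 3 years base period to 6 December 2020 gives a deadline of 6 December 2023, before any tolling.
The pending related arbitration from 30 October 2021 to 16 May 2022 tolled the period for 198 days, extending the deadline to 21 June 2024.
Because the automatic bankruptcy stay ran from 24 October 2023 to 1 July 2024, the deadline is extended by 251 days to 27 February 2025.
The other events in the timeline have no effect on the limitation period under the stated rules.
The 28 May 2025 filing falls after the 27 February 2025 deadline; the claim is time-barred.

TIME-BARRED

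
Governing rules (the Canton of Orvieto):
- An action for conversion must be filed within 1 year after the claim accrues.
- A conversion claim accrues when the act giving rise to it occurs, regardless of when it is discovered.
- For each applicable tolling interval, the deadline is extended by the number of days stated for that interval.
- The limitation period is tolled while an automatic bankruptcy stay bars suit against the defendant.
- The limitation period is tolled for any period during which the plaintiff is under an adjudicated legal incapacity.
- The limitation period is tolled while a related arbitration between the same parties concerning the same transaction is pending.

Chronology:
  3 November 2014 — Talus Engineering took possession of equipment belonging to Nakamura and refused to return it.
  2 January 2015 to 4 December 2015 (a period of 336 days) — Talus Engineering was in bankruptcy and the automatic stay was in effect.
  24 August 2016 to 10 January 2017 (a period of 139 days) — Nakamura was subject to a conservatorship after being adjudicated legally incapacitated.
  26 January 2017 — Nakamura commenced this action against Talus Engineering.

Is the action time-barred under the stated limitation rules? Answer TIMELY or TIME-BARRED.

The limitation period began to run on 3 November 2014.
1 year from 3 November 2014 is 3 November 2015.
The automatic bankruptcy stay from 2 January 2015 to 4 December 2015 tolled the period for 336 days, extending the deadline to 4 October 2016.
The period was tolled for 139 days by the plaintiff's legal incapacity (24 August 2016 to 10 January 2017), pushing the deadline to 20 February 2017.
Nakamura filed on 26 January 2017, before the 20 February 2017 deadline, so the action is timely.

TIMELY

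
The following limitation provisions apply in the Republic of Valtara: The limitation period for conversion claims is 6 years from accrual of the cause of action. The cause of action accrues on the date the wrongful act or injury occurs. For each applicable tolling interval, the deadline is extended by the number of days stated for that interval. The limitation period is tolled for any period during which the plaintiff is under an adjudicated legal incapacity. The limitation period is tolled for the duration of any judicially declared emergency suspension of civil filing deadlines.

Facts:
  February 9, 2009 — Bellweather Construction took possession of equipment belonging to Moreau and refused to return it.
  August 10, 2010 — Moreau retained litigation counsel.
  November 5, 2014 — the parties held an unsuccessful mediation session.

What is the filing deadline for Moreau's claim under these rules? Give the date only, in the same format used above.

February 9, 2015

The limitation period began to run on February 9, 2009.
Adding the 6 years base period to February 9, 2009 gives a deadline of February 9, 2015, before any tolling.
None of the other events listed affects the running of the period under the stated rules.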